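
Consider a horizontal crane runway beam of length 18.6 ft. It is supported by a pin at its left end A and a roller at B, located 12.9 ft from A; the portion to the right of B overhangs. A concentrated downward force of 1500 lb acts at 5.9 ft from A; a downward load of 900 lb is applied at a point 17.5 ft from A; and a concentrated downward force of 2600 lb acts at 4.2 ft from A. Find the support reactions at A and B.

A_x = 0, A_y = 2247 lb, B_y = 2753 lb

Moments about A: B_y·12.9 − 1500·5.9 − 900·17.5 − 2600·4.2 = 0 → B_y = 35520/12.9 = 2753.49 ≈ 2753 lb.
ΣF_y = 0: A_y + 2753.49 − 1500 − 900 − 2600 = 0 → A_y = 2247 lb.
ΣF_x = 0: no horizontal applied forces, so A_x = 0.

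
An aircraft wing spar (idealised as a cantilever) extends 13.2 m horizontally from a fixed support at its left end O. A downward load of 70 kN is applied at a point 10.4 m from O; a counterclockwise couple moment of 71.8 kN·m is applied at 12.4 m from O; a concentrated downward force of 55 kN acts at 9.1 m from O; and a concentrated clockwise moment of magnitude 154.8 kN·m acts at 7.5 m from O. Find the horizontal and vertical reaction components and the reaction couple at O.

ΣF_x = 0: O_x = 0.
ΣF_y = 0: O_y − 70 − 55 = 0 → O_y = 125.0 kN.
ΣM about O: M_O − 70·10.4 + 71.8 − 55·9.1 − 154.8 = 0 → M_O = 1312 kN·m.

O_x = 0, O_y = 125.0 kN, M_O = 1312 kN·m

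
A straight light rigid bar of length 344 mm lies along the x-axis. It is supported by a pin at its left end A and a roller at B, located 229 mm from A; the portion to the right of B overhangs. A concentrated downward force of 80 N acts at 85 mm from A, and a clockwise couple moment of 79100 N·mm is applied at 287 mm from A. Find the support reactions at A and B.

Taking moments about A: B_y·229 − 80·85 − 79100 = 0 → B_y = 85900/229 = 375.109 ≈ 375.1 N.
ΣF_y = 0: A_y + 375.109 − 80 = 0 → A_y = -295.1 N.
ΣF_x = 0: no horizontal applied forces, so A_x = 0.

A_x = 0, A_y = -295.1 N, B_y = 375.1 N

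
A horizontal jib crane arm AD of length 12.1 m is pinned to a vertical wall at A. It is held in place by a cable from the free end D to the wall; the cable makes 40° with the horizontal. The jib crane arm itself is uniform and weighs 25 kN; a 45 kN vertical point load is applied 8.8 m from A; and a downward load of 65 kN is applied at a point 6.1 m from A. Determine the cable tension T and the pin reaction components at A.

ΣM about A: T·sin40°·12.1 − 25·6.05 − 45·8.8 − 65·6.1 = 0 → T = 943.75/(12.1·0.642788) = 121.34 ≈ 121.3 kN.
ΣF_x = 0: A_x − T·cos40° = 0 → A_x = 121.34 × 0.766044 = 92.95 kN.
ΣF_y = 0: A_y + T·sin40° − 25 − 45 − 65 = 0 → A_y = 135 − 121.34 × 0.642788 = 57.00 kN.

T = 121.3 kN, A_x = 92.95 kN, A_y = 57.00 kN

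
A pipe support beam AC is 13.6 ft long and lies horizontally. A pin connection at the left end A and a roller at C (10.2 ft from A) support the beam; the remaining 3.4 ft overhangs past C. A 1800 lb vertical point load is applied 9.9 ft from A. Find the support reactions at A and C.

A_x = 0, A_y = 52.94 lb, C_y = 1747 lb

Taking moments about A: C_y·10.2 − 1800·9.9 = 0 → C_y = 17820/10.2 = 1747.06 ≈ 1747 lb.
ΣF_y = 0: A_y + 1747.06 − 1800 = 0 → A_y = 52.94 lb.
ΣF_x = 0: no horizontal applied forces, so A_x = 0.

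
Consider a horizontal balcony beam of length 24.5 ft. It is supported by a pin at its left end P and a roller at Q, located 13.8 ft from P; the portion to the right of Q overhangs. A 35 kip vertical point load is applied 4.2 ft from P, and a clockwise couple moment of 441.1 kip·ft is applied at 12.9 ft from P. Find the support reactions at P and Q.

Moments about P: Q_y·13.8 − 35·4.2 − 441.1 = 0 → Q_y = 588.1/13.8 = 42.6159 ≈ 42.62 kip.
ΣF_y = 0: P_y + 42.6159 − 35 = 0 → P_y = -7.616 kip.
ΣF_x = 0: no horizontal applied forces, so P_x = 0.

P_x = 0, P_y = -7.616 kip, Q_y = 42.62 kip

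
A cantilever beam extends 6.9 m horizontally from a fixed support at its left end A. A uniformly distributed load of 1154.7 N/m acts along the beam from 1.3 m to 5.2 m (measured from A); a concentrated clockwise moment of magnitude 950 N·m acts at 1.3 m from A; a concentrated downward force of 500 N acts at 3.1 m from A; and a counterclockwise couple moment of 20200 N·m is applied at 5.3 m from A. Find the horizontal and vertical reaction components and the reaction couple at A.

A_x = 0, A_y = 5003 N, M_A = -3064 N·m

Resultant of the distributed load: 1154.7 × 3.9 = 4503.33 N at 3.25 m from A.
ΣF_x = 0: A_x = 0.
ΣF_y = 0: A_y − 1154.7·3.9 − 500 = 0 → A_y = 5003 N.
ΣM about A: M_A − (1154.7·3.9)·3.25 − 950 − 500·3.1 + 20200 = 0 → M_A = -3064 N·m.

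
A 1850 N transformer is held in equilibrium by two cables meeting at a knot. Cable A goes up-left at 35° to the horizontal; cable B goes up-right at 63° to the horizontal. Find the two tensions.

ΣF_x = 0: −T_A·cos35° + T_B·cos63° = 0 → T_B = 1.80434·T_A.
ΣF_y = 0: T_A·sin35° + T_B·sin63° = 1850.
Substitute: T_A·(0.573576 + 1.80434·0.891007) = 1850 → T_A = 848.135 ≈ 848.1 N.
Then T_B = 1.80434 × 848.135 = 1530 N.

T_A = 848.1 N, T_B = 1530 N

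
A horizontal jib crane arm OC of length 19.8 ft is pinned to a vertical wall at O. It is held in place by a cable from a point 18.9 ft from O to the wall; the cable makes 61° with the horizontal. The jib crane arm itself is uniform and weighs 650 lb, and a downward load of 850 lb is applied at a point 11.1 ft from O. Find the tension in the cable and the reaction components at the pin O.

T = 960.1 lb, O_x = 465.4 lb, O_y = 660.3 lb

ΣM about O: T·sin61°·18.9 − 650·9.9 − 850·11.1 = 0 → T = 15870/(18.9·0.87462) = 960.054 ≈ 960.1 lb.
ΣF_x = 0: O_x − T·cos61° = 0 → O_x = 960.054 × 0.48481 = 465.4 lb.
ΣF_y = 0: O_y + T·sin61° − 650 − 850 = 0 → O_y = 1500 − 960.054 × 0.87462 = 660.3 lb.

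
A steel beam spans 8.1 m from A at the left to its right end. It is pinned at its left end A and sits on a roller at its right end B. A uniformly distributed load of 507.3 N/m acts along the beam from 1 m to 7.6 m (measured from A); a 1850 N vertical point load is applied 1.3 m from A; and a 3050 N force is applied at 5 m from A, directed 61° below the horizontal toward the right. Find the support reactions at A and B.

Resultant of the distributed load: 507.3 × 6.6 = 3348.18 N at 4.3 m from A.
Taking moments about A: B_y·8.1 − (507.3·6.6)·4.3 − 1850·1.3 − 3050·sin61°·5 = 0 → B_y = 30140.1/8.1 = 3721 N.
ΣF_y = 0: A_y + 3721 − 507.3·6.6 − 1850 − 3050·sin61° = 0 → A_y = 4145 N.
ΣF_x = 0: A_x + 3050·cos61° = 0 → A_x = -1479 N.

A_x = -1479 N, A_y = 4145 N, B_y = 3721 N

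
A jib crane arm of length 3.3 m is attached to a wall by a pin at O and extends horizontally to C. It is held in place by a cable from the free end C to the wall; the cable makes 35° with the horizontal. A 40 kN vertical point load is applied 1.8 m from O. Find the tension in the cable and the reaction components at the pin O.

T = 38.04 kN, O_x = 31.16 kN, O_y = 18.18 kN

ΣM about O: T·sin35°·3.3 − 40·1.8 = 0 → T = 72/(3.3·0.573576) = 38.0389 ≈ 38.04 kN.
ΣF_x = 0: O_x − T·cos35° = 0 → O_x = 38.0389 × 0.819152 = 31.16 kN.
ΣF_y = 0: O_y + T·sin35° − 40 = 0 → O_y = 40 − 38.0389 × 0.573576 = 18.18 kN.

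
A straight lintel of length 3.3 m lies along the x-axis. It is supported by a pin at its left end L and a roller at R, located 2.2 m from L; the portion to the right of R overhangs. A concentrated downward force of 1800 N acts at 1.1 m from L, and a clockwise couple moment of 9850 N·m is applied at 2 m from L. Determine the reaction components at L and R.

L_x = 0, L_y = -3577 N, R_y = 5377 N

ΣM about L: R_y·2.2 − 1800·1.1 − 9850 = 0 → R_y = 11830/2.2 = 5377.27 ≈ 5377 N.
ΣF_y = 0: L_y + 5377.27 − 1800 = 0 → L_y = -3577 N.
ΣF_x = 0: no horizontal applied forces, so L_x = 0.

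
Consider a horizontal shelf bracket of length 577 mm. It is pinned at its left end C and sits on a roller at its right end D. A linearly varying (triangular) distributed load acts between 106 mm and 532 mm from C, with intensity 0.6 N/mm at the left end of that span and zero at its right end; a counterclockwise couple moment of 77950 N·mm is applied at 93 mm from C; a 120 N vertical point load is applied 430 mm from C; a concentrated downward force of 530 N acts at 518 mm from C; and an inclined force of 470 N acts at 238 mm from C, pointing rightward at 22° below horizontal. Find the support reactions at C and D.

C_x = -435.8 N, C_y = 396.2 N, D_y = 557.7 N

Resultant of the triangular load: ½ × 0.6 × 426 = 127.8 N, acting at 248 mm from C (one-third of the span from the peak).
ΣM about C: D_y·577 − (½·0.6·426)·248 + 77950 − 120·430 − 530·518 − 470·sin22°·238 = 0 → D_y = 321788/577 = 557.692 ≈ 557.7 N.
ΣF_y = 0: C_y + 557.692 − ½·0.6·426 − 120 − 530 − 470·sin22° = 0 → C_y = 396.2 N.
ΣF_x = 0: C_x + 470·cos22° = 0 → C_x = -435.8 N.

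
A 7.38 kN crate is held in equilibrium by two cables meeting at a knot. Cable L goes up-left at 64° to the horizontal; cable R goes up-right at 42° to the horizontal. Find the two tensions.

T_L = 5.705 kN, T_R = 3.366 kN

ΣF_x = 0: −T_L·cos64° + T_R·cos42° = 0 → T_R = 0.589887·T_L.
ΣF_y = 0: T_L·sin64° + T_R·sin42° = 7.38.
Substitute: T_L·(0.898794 + 0.589887·0.669131) = 7.38 → T_L = 5.70543 ≈ 5.705 kN.
Then T_R = 0.589887 × 5.70543 = 3.366 kN.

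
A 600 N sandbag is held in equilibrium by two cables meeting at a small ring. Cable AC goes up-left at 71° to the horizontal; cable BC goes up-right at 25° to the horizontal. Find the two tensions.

ΣF_x = 0: −T_AC·cos71° + T_BC·cos25° = 0 → T_BC = 0.359225·T_AC.
ΣF_y = 0: T_AC·sin71° + T_BC·sin25° = 600.
Substitute: T_AC·(0.945519 + 0.359225·0.422618) = 600 → T_AC = 546.78 ≈ 546.8 N.
Then T_BC = 0.359225 × 546.78 = 196.4 N.

T_AC = 546.8 N, T_BC = 196.4 N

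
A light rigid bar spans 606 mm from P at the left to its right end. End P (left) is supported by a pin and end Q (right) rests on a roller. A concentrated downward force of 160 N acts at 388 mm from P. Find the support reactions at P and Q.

P_x = 0, P_y = 57.56 N, Q_y = 102.4 N

ΣM about P: Q_y·606 − 160·388 = 0 → Q_y = 62080/606 = 102.442 ≈ 102.4 N.
ΣF_y = 0: P_y + 102.442 − 160 = 0 → P_y = 57.56 N.
ΣF_x = 0: no horizontal applied forces, so P_x = 0.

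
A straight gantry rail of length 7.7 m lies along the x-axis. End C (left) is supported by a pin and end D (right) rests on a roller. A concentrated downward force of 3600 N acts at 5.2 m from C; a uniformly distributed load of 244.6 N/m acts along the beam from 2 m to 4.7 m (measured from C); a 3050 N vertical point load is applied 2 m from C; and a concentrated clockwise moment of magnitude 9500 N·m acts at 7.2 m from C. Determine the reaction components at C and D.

Resultant of the distributed load: 244.6 × 2.7 = 660.42 N at 3.35 m from C.
ΣM about C: D_y·7.7 − 3600·5.2 − (244.6·2.7)·3.35 − 3050·2 − 9500 = 0 → D_y = 36532.407/7.7 = 4744.47 ≈ 4744 N.
ΣF_y = 0: C_y + 4744.47 − 3600 − 244.6·2.7 − 3050 = 0 → C_y = 2566 N.
ΣF_x = 0: no horizontal applied forces, so C_x = 0.

C_x = 0, C_y = 2566 N, D_y = 4744 N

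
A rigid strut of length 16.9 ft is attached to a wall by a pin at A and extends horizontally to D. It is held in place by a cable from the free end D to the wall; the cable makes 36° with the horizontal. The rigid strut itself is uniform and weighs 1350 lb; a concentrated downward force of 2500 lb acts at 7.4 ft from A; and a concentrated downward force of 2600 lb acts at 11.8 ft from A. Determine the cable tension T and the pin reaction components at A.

ΣM about A: T·sin36°·16.9 − 1350·8.45 − 2500·7.4 − 2600·11.8 = 0 → T = 60587.5/(16.9·0.587785) = 6099.27 ≈ 6099 lb.
ΣF_x = 0: A_x − T·cos36° = 0 → A_x = 6099.27 × 0.809017 = 4934 lb.
ΣF_y = 0: A_y + T·sin36° − 1350 − 2500 − 2600 = 0 → A_y = 6450 − 6099.27 × 0.587785 = 2865 lb.

T = 6099 lb, A_x = 4934 lb, A_y = 2865 lb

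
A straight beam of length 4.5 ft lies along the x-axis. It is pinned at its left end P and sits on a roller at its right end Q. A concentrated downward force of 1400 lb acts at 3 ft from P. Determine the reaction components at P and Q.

P_x = 0, P_y = 466.7 lb, Q_y = 933.3 lb

Moments about P: Q_y·4.5 − 1400·3 = 0 → Q_y = 4200/4.5 = 933.333 ≈ 933.3 lb.
ΣF_y = 0: P_y + 933.333 − 1400 = 0 → P_y = 466.7 lb.
ΣF_x = 0: no horizontal applied forces, so P_x = 0.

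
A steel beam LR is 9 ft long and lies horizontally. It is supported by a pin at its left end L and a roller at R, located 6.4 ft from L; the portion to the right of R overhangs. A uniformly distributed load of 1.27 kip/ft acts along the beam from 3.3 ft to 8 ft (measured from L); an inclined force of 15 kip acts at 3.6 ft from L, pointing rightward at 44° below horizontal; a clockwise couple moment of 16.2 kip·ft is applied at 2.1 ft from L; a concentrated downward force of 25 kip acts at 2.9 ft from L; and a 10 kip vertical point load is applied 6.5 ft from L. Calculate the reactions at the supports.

Resultant of the distributed load: 1.27 × 4.7 = 5.969 kip at 5.65 ft from L.
ΣM about L: R_y·6.4 − (1.27·4.7)·5.65 − 15·sin44°·3.6 − 16.2 − 25·2.9 − 10·6.5 = 0 → R_y = 224.936/6.4 = 35.1463 ≈ 35.15 kip.
ΣF_y = 0: L_y + 35.1463 − 1.27·4.7 − 15·sin44° − 25 − 10 = 0 → L_y = 16.24 kip.
ΣF_x = 0: L_x + 15·cos44° = 0 → L_x = -10.79 kip.

L_x = -10.79 kip, L_y = 16.24 kip, R_y = 35.15 kip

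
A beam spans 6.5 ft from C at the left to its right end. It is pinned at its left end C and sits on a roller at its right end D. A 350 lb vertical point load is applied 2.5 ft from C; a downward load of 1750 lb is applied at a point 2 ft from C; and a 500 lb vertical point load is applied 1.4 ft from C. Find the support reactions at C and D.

C_x = 0, C_y = 1819 lb, D_y = 780.8 lb

Taking moments about C: D_y·6.5 − 350·2.5 − 1750·2 − 500·1.4 = 0 → D_y = 5075/6.5 = 780.769 ≈ 780.8 lb.
ΣF_y = 0: C_y + 780.769 − 350 − 1750 − 500 = 0 → C_y = 1819 lb.
ΣF_x = 0: no horizontal applied forces, so C_x = 0.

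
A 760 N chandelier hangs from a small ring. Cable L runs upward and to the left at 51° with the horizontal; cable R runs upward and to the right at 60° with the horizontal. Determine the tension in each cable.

ΣF_x = 0: −T_L·cos51° + T_R·cos60° = 0 → T_R = 1.25864·T_L.
ΣF_y = 0: T_L·sin51° + T_R·sin60° = 760.
Substitute: T_L·(0.777146 + 1.25864·0.866025) = 760 → T_L = 407.035 ≈ 407.0 N.
Then T_R = 1.25864 × 407.035 = 512.3 N.

T_L = 407.0 N, T_R = 512.3 N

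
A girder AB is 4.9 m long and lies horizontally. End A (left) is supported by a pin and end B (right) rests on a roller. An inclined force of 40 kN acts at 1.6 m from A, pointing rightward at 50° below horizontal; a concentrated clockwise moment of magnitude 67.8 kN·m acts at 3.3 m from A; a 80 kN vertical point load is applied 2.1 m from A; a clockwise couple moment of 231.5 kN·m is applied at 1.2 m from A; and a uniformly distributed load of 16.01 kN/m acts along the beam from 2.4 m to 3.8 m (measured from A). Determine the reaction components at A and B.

A_x = -25.71 kN, A_y = 13.50 kN, B_y = 119.6 kN

Resultant of the distributed load: 16.01 × 1.4 = 22.414 kN at 3.1 m from A.
ΣM about A: B_y·4.9 − 40·sin50°·1.6 − 67.8 − 80·2.1 − 231.5 − (16.01·1.4)·3.1 = 0 → B_y = 585.81/4.9 = 119.553 ≈ 119.6 kN.
ΣF_y = 0: A_y + 119.553 − 40·sin50° − 80 − 16.01·1.4 = 0 → A_y = 13.50 kN.
ΣF_x = 0: A_x + 40·cos50° = 0 → A_x = -25.71 kN.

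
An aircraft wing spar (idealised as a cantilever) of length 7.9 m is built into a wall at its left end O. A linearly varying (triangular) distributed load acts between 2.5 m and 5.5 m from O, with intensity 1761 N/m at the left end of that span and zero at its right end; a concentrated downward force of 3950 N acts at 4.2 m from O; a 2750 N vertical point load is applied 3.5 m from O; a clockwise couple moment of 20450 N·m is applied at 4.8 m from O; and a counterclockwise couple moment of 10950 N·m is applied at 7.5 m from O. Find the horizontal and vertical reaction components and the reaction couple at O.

O_x = 0, O_y = 9342 N, M_O = 44960 N·m

Resultant of the triangular load: ½ × 1761 × 3 = 2641.5 N, acting at 3.5 m from O (one-third of the span from the peak).
ΣF_x = 0: O_x = 0.
ΣF_y = 0: O_y − ½·1761·3 − 3950 − 2750 = 0 → O_y = 9342 N.
ΣM about O: M_O − (½·1761·3)·3.5 − 3950·4.2 − 2750·3.5 − 20450 + 10950 = 0 → M_O = 44960 N·m.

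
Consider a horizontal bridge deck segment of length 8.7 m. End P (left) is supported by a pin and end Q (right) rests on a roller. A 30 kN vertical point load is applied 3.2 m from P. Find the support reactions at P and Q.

Moments about P: Q_y·8.7 − 30·3.2 = 0 → Q_y = 96/8.7 = 11.0345 ≈ 11.03 kN.
ΣF_y = 0: P_y + 11.0345 − 30 = 0 → P_y = 18.97 kN.
ΣF_x = 0: no horizontal applied forces, so P_x = 0.

P_x = 0, P_y = 18.97 kN, Q_y = 11.03 kN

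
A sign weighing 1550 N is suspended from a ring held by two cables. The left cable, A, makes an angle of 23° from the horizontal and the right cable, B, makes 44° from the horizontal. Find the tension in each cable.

ΣF_x = 0: −T_A·cos23° + T_B·cos44° = 0 → T_B = 1.27965·T_A.
ΣF_y = 0: T_A·sin23° + T_B·sin44° = 1550.
Substitute: T_A·(0.390731 + 1.27965·0.694658) = 1550 → T_A = 1211.27 ≈ 1211 N.
Then T_B = 1.27965 × 1211.27 = 1550 N.

T_A = 1211 N, T_B = 1550 N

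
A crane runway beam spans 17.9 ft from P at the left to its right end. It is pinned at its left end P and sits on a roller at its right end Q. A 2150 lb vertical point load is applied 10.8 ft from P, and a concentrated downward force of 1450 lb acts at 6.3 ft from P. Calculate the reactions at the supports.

Moments about P: Q_y·17.9 − 2150·10.8 − 1450·6.3 = 0 → Q_y = 32355/17.9 = 1807.54 ≈ 1808 lb.
ΣF_y = 0: P_y + 1807.54 − 2150 − 1450 = 0 → P_y = 1792 lb.
ΣF_x = 0: no horizontal applied forces, so P_x = 0.

P_x = 0, P_y = 1792 lb, Q_y = 1808 lb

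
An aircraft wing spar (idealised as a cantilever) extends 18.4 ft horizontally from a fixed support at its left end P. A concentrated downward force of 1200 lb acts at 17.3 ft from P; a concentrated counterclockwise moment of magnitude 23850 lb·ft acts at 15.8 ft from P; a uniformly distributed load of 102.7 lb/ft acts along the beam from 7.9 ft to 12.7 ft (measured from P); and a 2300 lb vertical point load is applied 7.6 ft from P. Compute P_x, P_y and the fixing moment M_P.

Resultant of the distributed load: 102.7 × 4.8 = 492.96 lb at 10.3 ft from P.
ΣF_x = 0: P_x = 0.
ΣF_y = 0: P_y − 1200 − 102.7·4.8 − 2300 = 0 → P_y = 3993 lb.
ΣM about P: M_P − 1200·17.3 + 23850 − (102.7·4.8)·10.3 − 2300·7.6 = 0 → M_P = 19470 lb·ft.

P_x = 0, P_y = 3993 lb, M_P = 19470 lb·ft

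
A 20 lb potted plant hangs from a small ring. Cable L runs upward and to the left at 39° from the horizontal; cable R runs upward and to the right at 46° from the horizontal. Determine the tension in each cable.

T_L = 13.95 lb, T_R = 15.60 lb

ΣF_x = 0: −T_L·cos39° + T_R·cos46° = 0 → T_R = 1.11875·T_L.
ΣF_y = 0: T_L·sin39° + T_R·sin46° = 20.
Substitute: T_L·(0.62932 + 1.11875·0.71934) = 20 → T_L = 13.9462 ≈ 13.95 lb.
Then T_R = 1.11875 × 13.9462 = 15.60 lb.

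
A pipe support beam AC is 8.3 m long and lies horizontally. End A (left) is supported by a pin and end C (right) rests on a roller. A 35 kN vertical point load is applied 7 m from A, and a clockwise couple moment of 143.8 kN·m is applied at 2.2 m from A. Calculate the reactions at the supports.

A_x = 0, A_y = -11.84 kN, C_y = 46.84 kN

Taking moments about A: C_y·8.3 − 35·7 − 143.8 = 0 → C_y = 388.8/8.3 = 46.8434 ≈ 46.84 kN.
ΣF_y = 0: A_y + 46.8434 − 35 = 0 → A_y = -11.84 kN.
ΣF_x = 0: no horizontal applied forces, so A_x = 0.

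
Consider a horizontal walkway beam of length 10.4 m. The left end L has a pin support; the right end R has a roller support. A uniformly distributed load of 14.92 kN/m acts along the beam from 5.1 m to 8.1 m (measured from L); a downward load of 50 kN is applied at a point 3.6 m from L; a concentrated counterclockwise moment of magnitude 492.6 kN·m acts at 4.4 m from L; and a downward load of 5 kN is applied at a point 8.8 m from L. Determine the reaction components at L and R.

L_x = 0, L_y = 97.18 kN, R_y = 2.578 kN

Resultant of the distributed load: 14.92 × 3 = 44.76 kN at 6.6 m from L.
Moments about L: R_y·10.4 − (14.92·3)·6.6 − 50·3.6 + 492.6 − 5·8.8 = 0 → R_y = 26.816/10.4 = 2.57846 ≈ 2.578 kN.
ΣF_y = 0: L_y + 2.57846 − 14.92·3 − 50 − 5 = 0 → L_y = 97.18 kN.
ΣF_x = 0: no horizontal applied forces, so L_x = 0.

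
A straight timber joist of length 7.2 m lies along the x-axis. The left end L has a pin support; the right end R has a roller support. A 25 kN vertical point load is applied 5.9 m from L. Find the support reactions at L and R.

L_x = 0, L_y = 4.514 kN, R_y = 20.49 kN

Taking moments about L: R_y·7.2 − 25·5.9 = 0 → R_y = 147.5/7.2 = 20.4861 ≈ 20.49 kN.
ΣF_y = 0: L_y + 20.4861 − 25 = 0 → L_y = 4.514 kN.
ΣF_x = 0: no horizontal applied forces, so L_x = 0.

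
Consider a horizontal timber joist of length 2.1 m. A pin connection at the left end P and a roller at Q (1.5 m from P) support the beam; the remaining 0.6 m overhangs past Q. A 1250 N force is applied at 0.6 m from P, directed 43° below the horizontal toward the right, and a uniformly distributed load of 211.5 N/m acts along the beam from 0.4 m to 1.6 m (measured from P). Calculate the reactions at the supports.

P_x = -914.2 N, P_y = 596.1 N, Q_y = 510.2 N

Resultant of the distributed load: 211.5 × 1.2 = 253.8 N at 1 m from P.
ΣM about P: Q_y·1.5 − 1250·sin43°·0.6 − (211.5·1.2)·1 = 0 → Q_y = 765.299/1.5 = 510.199 ≈ 510.2 N.
ΣF_y = 0: P_y + 510.199 − 1250·sin43° − 211.5·1.2 = 0 → P_y = 596.1 N.
ΣF_x = 0: P_x + 1250·cos43° = 0 → P_x = -914.2 N.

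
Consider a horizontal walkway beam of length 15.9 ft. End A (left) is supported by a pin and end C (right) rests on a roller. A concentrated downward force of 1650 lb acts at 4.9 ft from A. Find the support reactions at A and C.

A_x = 0, A_y = 1142 lb, C_y = 508.5 lb

Taking moments about A: C_y·15.9 − 1650·4.9 = 0 → C_y = 8085/15.9 = 508.491 ≈ 508.5 lb.
ΣF_y = 0: A_y + 508.491 − 1650 = 0 → A_y = 1142 lb.
ΣF_x = 0: no horizontal applied forces, so A_x = 0.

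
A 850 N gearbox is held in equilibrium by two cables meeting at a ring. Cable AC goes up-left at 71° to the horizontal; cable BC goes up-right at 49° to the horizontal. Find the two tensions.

ΣF_x = 0: −T_AC·cos71° + T_BC·cos49° = 0 → T_BC = 0.496248·T_AC.
ΣF_y = 0: T_AC·sin71° + T_BC·sin49° = 850.
Substitute: T_AC·(0.945519 + 0.496248·0.75471) = 850 → T_AC = 643.919 ≈ 643.9 N.
Then T_BC = 0.496248 × 643.919 = 319.5 N.

T_AC = 643.9 N, T_BC = 319.5 N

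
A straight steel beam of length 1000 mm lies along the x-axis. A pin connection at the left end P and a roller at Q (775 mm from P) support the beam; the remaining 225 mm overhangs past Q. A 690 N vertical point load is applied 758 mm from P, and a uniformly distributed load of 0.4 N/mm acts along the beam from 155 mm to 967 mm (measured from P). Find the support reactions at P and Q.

P_x = 0, P_y = 104.8 N, Q_y = 910.0 N

Resultant of the distributed load: 0.4 × 812 = 324.8 N at 561 mm from P.
Moments about P: Q_y·775 − 690·758 − (0.4·812)·561 = 0 → Q_y = 705232.8/775 = 909.978 ≈ 910.0 N.
ΣF_y = 0: P_y + 909.978 − 690 − 0.4·812 = 0 → P_y = 104.8 N.
ΣF_x = 0: no horizontal applied forces, so P_x = 0.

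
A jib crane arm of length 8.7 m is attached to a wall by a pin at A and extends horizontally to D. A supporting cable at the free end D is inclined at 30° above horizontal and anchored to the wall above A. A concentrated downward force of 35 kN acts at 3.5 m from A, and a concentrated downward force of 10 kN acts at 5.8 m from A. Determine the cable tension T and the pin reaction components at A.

ΣM about A: T·sin30°·8.7 − 35·3.5 − 10·5.8 = 0 → T = 180.5/(8.7·0.5) = 41.4943 ≈ 41.49 kN.
ΣF_x = 0: A_x − T·cos30° = 0 → A_x = 41.4943 × 0.866025 = 35.94 kN.
ΣF_y = 0: A_y + T·sin30° − 35 − 10 = 0 → A_y = 45 − 41.4943 × 0.5 = 24.25 kN.

T = 41.49 kN, A_x = 35.94 kN, A_y = 24.25 kN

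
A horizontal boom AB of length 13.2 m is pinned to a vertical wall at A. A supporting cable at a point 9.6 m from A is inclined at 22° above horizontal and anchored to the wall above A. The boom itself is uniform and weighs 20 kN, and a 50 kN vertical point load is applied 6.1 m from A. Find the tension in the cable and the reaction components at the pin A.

T = 121.5 kN, A_x = 112.7 kN, A_y = 24.48 kN

ΣM about A: T·sin22°·9.6 − 20·6.6 − 50·6.1 = 0 → T = 437/(9.6·0.374607) = 121.516 ≈ 121.5 kN.
ΣF_x = 0: A_x − T·cos22° = 0 → A_x = 121.516 × 0.927184 = 112.7 kN.
ΣF_y = 0: A_y + T·sin22° − 20 − 50 = 0 → A_y = 70 − 121.516 × 0.374607 = 24.48 kN.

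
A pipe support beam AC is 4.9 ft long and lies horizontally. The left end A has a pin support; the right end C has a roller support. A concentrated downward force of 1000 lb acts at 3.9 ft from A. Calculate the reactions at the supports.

A_x = 0, A_y = 204.1 lb, C_y = 795.9 lb

ΣM about A: C_y·4.9 − 1000·3.9 = 0 → C_y = 3900/4.9 = 795.918 ≈ 795.9 lb.
ΣF_y = 0: A_y + 795.918 − 1000 = 0 → A_y = 204.1 lb.
ΣF_x = 0: no horizontal applied forces, so A_x = 0.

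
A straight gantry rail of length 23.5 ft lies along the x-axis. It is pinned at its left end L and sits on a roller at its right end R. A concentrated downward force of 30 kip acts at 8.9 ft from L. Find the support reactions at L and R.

L_x = 0, L_y = 18.64 kip, R_y = 11.36 kip

Moments about L: R_y·23.5 − 30·8.9 = 0 → R_y = 267/23.5 = 11.3617 ≈ 11.36 kip.
ΣF_y = 0: L_y + 11.3617 − 30 = 0 → L_y = 18.64 kip.
ΣF_x = 0: no horizontal applied forces, so L_x = 0.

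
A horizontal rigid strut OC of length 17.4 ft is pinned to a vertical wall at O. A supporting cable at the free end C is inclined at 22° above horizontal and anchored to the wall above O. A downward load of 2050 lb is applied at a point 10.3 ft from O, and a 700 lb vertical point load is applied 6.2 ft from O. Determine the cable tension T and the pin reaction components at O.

T = 3905 lb, O_x = 3621 lb, O_y = 1287 lb

ΣM about O: T·sin22°·17.4 − 2050·10.3 − 700·6.2 = 0 → T = 25455/(17.4·0.374607) = 3905.24 ≈ 3905 lb.
ΣF_x = 0: O_x − T·cos22° = 0 → O_x = 3905.24 × 0.927184 = 3621 lb.
ΣF_y = 0: O_y + T·sin22° − 2050 − 700 = 0 → O_y = 2750 − 3905.24 × 0.374607 = 1287 lb.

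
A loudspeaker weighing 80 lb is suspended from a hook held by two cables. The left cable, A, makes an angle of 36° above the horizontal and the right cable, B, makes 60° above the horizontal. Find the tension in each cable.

T_A = 40.22 lb, T_B = 65.08 lb

ΣF_x = 0: −T_A·cos36° + T_B·cos60° = 0 → T_B = 1.61803·T_A.
ΣF_y = 0: T_A·sin36° + T_B·sin60° = 80.
Substitute: T_A·(0.587785 + 1.61803·0.866025) = 80 → T_A = 40.2204 ≈ 40.22 lb.
Then T_B = 1.61803 × 40.2204 = 65.08 lb.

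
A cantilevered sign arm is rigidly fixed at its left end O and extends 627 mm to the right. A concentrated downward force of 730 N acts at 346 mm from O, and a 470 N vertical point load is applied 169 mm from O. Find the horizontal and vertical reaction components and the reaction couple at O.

ΣF_x = 0: O_x = 0.
ΣF_y = 0: O_y − 730 − 470 = 0 → O_y = 1200 N.
ΣM about O: M_O − 730·346 − 470·169 = 0 → M_O = 332000 N·mm.

O_x = 0, O_y = 1200 N, M_O = 332000 N·mm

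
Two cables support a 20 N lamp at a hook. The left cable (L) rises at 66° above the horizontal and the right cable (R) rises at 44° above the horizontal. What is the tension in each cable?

T_L = 15.31 N, T_R = 8.657 N

ΣF_x = 0: −T_L·cos66° + T_R·cos44° = 0 → T_R = 0.56543·T_L.
ΣF_y = 0: T_L·sin66° + T_R·sin44° = 20.
Substitute: T_L·(0.913545 + 0.56543·0.694658) = 20 → T_L = 15.3101 ≈ 15.31 N.
Then T_R = 0.56543 × 15.3101 = 8.657 N.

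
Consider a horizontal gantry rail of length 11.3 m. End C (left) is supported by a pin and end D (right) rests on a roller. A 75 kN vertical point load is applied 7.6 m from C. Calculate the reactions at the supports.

Moments about C: D_y·11.3 − 75·7.6 = 0 → D_y = 570/11.3 = 50.4425 ≈ 50.44 kN.
ΣF_y = 0: C_y + 50.4425 − 75 = 0 → C_y = 24.56 kN.
ΣF_x = 0: no horizontal applied forces, so C_x = 0.

C_x = 0, C_y = 24.56 kN, D_y = 50.44 kN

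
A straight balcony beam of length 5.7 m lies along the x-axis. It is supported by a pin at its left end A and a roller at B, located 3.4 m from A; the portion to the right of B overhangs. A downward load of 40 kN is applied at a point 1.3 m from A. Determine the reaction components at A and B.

Moments about A: B_y·3.4 − 40·1.3 = 0 → B_y = 52/3.4 = 15.2941 ≈ 15.29 kN.
ΣF_y = 0: A_y + 15.2941 − 40 = 0 → A_y = 24.71 kN.
ΣF_x = 0: no horizontal applied forces, so A_x = 0.

A_x = 0, A_y = 24.71 kN, B_y = 15.29 kN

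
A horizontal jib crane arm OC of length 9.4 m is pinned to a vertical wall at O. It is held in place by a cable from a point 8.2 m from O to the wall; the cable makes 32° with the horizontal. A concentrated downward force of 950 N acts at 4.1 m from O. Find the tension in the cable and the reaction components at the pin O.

ΣM about O: T·sin32°·8.2 − 950·4.1 = 0 → T = 3895/(8.2·0.529919) = 896.363 ≈ 896.4 N.
ΣF_x = 0: O_x − T·cos32° = 0 → O_x = 896.363 × 0.848048 = 760.2 N.
ΣF_y = 0: O_y + T·sin32° − 950 = 0 → O_y = 950 − 896.363 × 0.529919 = 475.0 N.

T = 896.4 N, O_x = 760.2 N, O_y = 475.0 N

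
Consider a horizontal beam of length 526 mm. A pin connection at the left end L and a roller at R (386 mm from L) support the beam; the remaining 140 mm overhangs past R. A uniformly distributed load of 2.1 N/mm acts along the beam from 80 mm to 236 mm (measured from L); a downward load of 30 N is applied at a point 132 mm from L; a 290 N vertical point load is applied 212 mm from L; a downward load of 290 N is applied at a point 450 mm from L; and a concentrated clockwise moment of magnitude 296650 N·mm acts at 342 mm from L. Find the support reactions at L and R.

Resultant of the distributed load: 2.1 × 156 = 327.6 N at 158 mm from L.
ΣM about L: R_y·386 − (2.1·156)·158 − 30·132 − 290·212 − 290·450 − 296650 = 0 → R_y = 544350.8/386 = 1410.24 ≈ 1410 N.
ΣF_y = 0: L_y + 1410.24 − 2.1·156 − 30 − 290 − 290 = 0 → L_y = -472.6 N.
ΣF_x = 0: no horizontal applied forces, so L_x = 0.

L_x = 0, L_y = -472.6 N, R_y = 1410 N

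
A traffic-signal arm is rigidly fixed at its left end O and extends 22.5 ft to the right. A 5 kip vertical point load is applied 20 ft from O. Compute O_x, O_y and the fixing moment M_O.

O_x = 0, O_y = 5.000 kip, M_O = 100.0 kip·ft

ΣF_x = 0: O_x = 0.
ΣF_y = 0: O_y − 5 = 0 → O_y = 5.000 kip.
ΣM about O: M_O − 5·20 = 0 → M_O = 100.0 kip·ft.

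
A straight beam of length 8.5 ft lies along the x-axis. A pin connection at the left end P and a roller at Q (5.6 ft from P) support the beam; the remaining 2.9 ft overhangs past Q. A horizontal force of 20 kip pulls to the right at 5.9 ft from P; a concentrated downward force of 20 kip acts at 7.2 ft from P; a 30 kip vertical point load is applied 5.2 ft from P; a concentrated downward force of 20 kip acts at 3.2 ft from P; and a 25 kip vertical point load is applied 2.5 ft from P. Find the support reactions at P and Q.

P_x = -20.00 kip, P_y = 18.84 kip, Q_y = 76.16 kip

ΣM about P: Q_y·5.6 − 20·7.2 − 30·5.2 − 20·3.2 − 25·2.5 = 0 → Q_y = 426.5/5.6 = 76.1607 ≈ 76.16 kip.
ΣF_y = 0: P_y + 76.1607 − 20 − 30 − 20 − 25 = 0 → P_y = 18.84 kip.
ΣF_x = 0: P_x + 20 = 0 → P_x = -20.00 kip.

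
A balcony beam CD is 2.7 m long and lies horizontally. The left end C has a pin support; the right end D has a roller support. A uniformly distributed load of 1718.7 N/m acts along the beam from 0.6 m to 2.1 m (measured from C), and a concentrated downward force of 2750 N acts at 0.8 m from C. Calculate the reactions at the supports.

Resultant of the distributed load: 1718.7 × 1.5 = 2578.05 N at 1.35 m from C.
ΣM about C: D_y·2.7 − (1718.7·1.5)·1.35 − 2750·0.8 = 0 → D_y = 5680.3675/2.7 = 2103.84 ≈ 2104 N.
ΣF_y = 0: C_y + 2103.84 − 1718.7·1.5 − 2750 = 0 → C_y = 3224 N.
ΣF_x = 0: no horizontal applied forces, so C_x = 0.

C_x = 0, C_y = 3224 N, D_y = 2104 N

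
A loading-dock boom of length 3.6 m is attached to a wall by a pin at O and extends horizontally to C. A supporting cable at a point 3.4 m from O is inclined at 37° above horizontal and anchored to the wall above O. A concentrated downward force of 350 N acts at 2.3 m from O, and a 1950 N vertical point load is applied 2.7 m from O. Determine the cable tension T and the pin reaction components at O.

ΣM about O: T·sin37°·3.4 − 350·2.3 − 1950·2.7 = 0 → T = 6070/(3.4·0.601815) = 2966.52 ≈ 2967 N.
ΣF_x = 0: O_x − T·cos37° = 0 → O_x = 2966.52 × 0.798636 = 2369 N.
ΣF_y = 0: O_y + T·sin37° − 350 − 1950 = 0 → O_y = 2300 − 2966.52 × 0.601815 = 514.7 N.

T = 2967 N, O_x = 2369 N, O_y = 514.7 N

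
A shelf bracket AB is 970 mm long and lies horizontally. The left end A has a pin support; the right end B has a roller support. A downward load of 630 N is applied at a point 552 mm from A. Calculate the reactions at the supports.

A_x = 0, A_y = 271.5 N, B_y = 358.5 N

Taking moments about A: B_y·970 − 630·552 = 0 → B_y = 347760/970 = 358.515 ≈ 358.5 N.
ΣF_y = 0: A_y + 358.515 − 630 = 0 → A_y = 271.5 N.
ΣF_x = 0: no horizontal applied forces, so A_x = 0.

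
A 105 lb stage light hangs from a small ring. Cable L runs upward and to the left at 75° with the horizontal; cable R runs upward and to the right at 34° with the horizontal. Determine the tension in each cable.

T_L = 92.06 lb, T_R = 28.74 lb

ΣF_x = 0: −T_L·cos75° + T_R·cos34° = 0 → T_R = 0.312192·T_L.
ΣF_y = 0: T_L·sin75° + T_R·sin34° = 105.
Substitute: T_L·(0.965926 + 0.312192·0.559193) = 105 → T_L = 92.0648 ≈ 92.06 lb.
Then T_R = 0.312192 × 92.0648 = 28.74 lb.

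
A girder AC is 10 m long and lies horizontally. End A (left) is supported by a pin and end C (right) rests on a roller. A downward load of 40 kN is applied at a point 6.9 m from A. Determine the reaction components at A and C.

A_x = 0, A_y = 12.40 kN, C_y = 27.60 kN

Moments about A: C_y·10 − 40·6.9 = 0 → C_y = 276/10 = 27.60 kN.
ΣF_y = 0: A_y + 27.6 − 40 = 0 → A_y = 12.40 kN.
ΣF_x = 0: no horizontal applied forces, so A_x = 0.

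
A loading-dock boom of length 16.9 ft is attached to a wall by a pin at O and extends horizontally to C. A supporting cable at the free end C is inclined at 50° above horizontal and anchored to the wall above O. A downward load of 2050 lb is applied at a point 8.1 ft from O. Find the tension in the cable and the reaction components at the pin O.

ΣM about O: T·sin50°·16.9 − 2050·8.1 = 0 → T = 16605/(16.9·0.766044) = 1282.62 ≈ 1283 lb.
ΣF_x = 0: O_x − T·cos50° = 0 → O_x = 1282.62 × 0.642788 = 824.5 lb.
ΣF_y = 0: O_y + T·sin50° − 2050 = 0 → O_y = 2050 − 1282.62 × 0.766044 = 1067 lb.

T = 1283 lb, O_x = 824.5 lb, O_y = 1067 lb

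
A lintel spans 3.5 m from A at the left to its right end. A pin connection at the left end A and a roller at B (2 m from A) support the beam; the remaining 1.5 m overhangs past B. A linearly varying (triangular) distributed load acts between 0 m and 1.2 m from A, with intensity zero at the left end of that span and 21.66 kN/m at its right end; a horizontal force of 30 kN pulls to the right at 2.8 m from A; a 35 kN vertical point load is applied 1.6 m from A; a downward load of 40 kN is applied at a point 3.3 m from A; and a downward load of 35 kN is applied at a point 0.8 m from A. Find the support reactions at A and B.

Resultant of the triangular load: ½ × 21.66 × 1.2 = 12.996 kN, acting at 0.8 m from A (one-third of the span from the peak).
ΣM about A: B_y·2 − (½·21.66·1.2)·0.8 − 35·1.6 − 40·3.3 − 35·0.8 = 0 → B_y = 226.3968/2 = 113.198 ≈ 113.2 kN.
ΣF_y = 0: A_y + 113.198 − ½·21.66·1.2 − 35 − 40 − 35 = 0 → A_y = 9.798 kN.
ΣF_x = 0: A_x + 30 = 0 → A_x = -30.00 kN.

A_x = -30.00 kN, A_y = 9.798 kN, B_y = 113.2 kN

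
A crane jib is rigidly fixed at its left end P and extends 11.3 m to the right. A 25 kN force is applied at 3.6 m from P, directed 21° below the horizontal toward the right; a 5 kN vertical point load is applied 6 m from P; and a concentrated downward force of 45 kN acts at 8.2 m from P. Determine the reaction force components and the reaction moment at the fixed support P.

ΣF_x = 0: P_x + 25·cos21° = 0 → P_x = -23.34 kN.
ΣF_y = 0: P_y − 25·sin21° − 5 − 45 = 0 → P_y = 58.96 kN.
ΣM about P: M_P − 25·sin21°·3.6 − 5·6 − 45·8.2 = 0 → M_P = 431.3 kN·m.

P_x = -23.34 kN, P_y = 58.96 kN, M_P = 431.3 kN·m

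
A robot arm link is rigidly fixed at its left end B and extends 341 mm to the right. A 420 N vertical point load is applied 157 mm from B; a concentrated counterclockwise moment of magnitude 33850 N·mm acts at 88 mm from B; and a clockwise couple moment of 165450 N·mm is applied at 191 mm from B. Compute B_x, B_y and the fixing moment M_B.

B_x = 0, B_y = 420.0 N, M_B = 197500 N·mm

ΣF_x = 0: B_x = 0.
ΣF_y = 0: B_y − 420 = 0 → B_y = 420.0 N.
ΣM about B: M_B − 420·157 + 33850 − 165450 = 0 → M_B = 197500 N·mm.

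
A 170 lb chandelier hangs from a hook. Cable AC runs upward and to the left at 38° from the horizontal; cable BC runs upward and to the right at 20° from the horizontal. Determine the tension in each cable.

ΣF_x = 0: −T_AC·cos38° + T_BC·cos20° = 0 → T_BC = 0.838584·T_AC.
ΣF_y = 0: T_AC·sin38° + T_BC·sin20° = 170.
Substitute: T_AC·(0.615661 + 0.838584·0.34202) = 170 → T_AC = 188.371 ≈ 188.4 lb.
Then T_BC = 0.838584 × 188.371 = 158.0 lb.

T_AC = 188.4 lb, T_BC = 158.0 lb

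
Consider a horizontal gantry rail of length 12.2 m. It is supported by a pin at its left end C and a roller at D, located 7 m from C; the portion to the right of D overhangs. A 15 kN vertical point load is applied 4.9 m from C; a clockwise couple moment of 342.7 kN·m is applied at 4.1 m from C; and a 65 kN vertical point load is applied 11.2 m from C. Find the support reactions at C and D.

C_x = 0, C_y = -83.46 kN, D_y = 163.5 kN

ΣM about C: D_y·7 − 15·4.9 − 342.7 − 65·11.2 = 0 → D_y = 1144.2/7 = 163.457 ≈ 163.5 kN.
ΣF_y = 0: C_y + 163.457 − 15 − 65 = 0 → C_y = -83.46 kN.
ΣF_x = 0: no horizontal applied forces, so C_x = 0.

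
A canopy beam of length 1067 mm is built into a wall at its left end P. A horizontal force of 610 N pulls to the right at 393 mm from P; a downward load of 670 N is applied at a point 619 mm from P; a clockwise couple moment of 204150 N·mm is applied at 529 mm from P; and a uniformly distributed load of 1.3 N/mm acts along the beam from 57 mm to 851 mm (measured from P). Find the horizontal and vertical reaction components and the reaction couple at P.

Resultant of the distributed load: 1.3 × 794 = 1032.2 N at 454 mm from P.
ΣF_x = 0: P_x + 610 = 0 → P_x = -610.0 N.
ΣF_y = 0: P_y − 670 − 1.3·794 = 0 → P_y = 1702 N.
ΣM about P: M_P − 670·619 − 204150 − (1.3·794)·454 = 0 → M_P = 1087000 N·mm.

P_x = -610.0 N, P_y = 1702 N, M_P = 1087000 N·mm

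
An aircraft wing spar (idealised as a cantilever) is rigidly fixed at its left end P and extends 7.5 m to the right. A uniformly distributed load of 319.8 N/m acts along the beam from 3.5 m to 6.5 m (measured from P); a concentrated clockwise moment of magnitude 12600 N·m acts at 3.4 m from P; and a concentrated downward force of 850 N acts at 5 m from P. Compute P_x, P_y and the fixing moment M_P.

Resultant of the distributed load: 319.8 × 3 = 959.4 N at 5 m from P.
ΣF_x = 0: P_x = 0.
ΣF_y = 0: P_y − 319.8·3 − 850 = 0 → P_y = 1809 N.
ΣM about P: M_P − (319.8·3)·5 − 12600 − 850·5 = 0 → M_P = 21650 N·m.

P_x = 0, P_y = 1809 N, M_P = 21650 N·m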